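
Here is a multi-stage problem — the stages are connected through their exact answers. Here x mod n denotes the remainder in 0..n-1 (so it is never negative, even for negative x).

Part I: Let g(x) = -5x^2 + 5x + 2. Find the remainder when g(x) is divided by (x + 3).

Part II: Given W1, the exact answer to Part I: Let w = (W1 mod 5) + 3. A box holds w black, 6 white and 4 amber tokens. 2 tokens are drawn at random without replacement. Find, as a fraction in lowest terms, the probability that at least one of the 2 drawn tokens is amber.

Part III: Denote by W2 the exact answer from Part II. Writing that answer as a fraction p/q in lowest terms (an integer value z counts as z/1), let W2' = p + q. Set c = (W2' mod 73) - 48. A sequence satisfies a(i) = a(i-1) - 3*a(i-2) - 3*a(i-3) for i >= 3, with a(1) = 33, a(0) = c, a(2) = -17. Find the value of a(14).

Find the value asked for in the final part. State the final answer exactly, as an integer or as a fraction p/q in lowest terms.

-201197

Part I: remainder = value at the root: -5*(-3)^2 + 5*(-3)^1 + 2 = (-45) + (-15) + (2) = -58; answer -58
Part II: W1 = -58; w = 5; total draws C(15,2) = 105; complement C(11,2) = 55; favorable 105 - 55 = 50; P = 10/21; answer 10/21
Part III: W2 = 10/21; threaded value p + q = 31; c = -17; a(3) = 1*(-17) - 3*(33) - 3*(-17) = -65; iterating: a(3)=-65, a(4)=-113, a(5)=133, a(6)=667, a(7)=607, a(8)=-1793, a(9)=-5615, a(10)=-2057, a(11)=20167, a(12)=43183, a(13)=-11147, a(14)=-201197; answer -201197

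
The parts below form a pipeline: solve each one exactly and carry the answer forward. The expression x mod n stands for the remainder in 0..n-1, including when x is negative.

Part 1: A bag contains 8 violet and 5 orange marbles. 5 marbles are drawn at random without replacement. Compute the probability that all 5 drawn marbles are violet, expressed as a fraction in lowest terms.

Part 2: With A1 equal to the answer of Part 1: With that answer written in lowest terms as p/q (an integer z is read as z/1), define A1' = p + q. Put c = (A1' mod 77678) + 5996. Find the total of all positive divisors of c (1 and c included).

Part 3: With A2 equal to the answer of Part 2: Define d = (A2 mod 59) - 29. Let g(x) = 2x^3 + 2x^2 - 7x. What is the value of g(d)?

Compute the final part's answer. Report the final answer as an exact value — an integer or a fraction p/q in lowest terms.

Part 1: total draws C(13,5) = 1287; favorable C(8,5) = 56; P = 56/1287; answer 56/1287
Part 2: A1 = 56/1287; threaded value p + q = 1343; c = 7339; 7339 = 41 * 179; sigma = (1 + 41) * (1 + 179) = 42 * 180 = 7560; answer 7560
Part 3: A2 = 7560; d = -21; 2*(-21)^3 + 2*(-21)^2 - 7*(-21)^1 = (-18522) + (882) + (147) = -17493; answer -17493

-17493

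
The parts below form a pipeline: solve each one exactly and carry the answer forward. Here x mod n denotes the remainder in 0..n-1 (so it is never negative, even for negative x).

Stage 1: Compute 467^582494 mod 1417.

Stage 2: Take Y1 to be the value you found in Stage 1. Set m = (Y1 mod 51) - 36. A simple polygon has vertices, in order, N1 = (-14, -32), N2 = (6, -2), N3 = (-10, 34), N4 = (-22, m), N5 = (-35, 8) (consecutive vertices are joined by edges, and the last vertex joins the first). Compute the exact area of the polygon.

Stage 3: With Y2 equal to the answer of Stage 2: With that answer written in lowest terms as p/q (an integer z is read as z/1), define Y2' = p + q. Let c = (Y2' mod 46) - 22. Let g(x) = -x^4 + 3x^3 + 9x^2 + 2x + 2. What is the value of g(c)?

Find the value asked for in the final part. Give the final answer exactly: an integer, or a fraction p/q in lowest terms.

-24646

Stage 1: squarings mod 1417: 467^1=467, 467^2=1288, 467^4=1054, 467^8=1405, 467^16=144, 467^32=898, 467^64=131, 467^128=157, 467^256=560, 467^512=443, 467^1024=703, 467^2048=1093, 467^4096=118, 467^8192=1171, 467^16384=1002, 467^32768=768, 467^65536=352, 467^131072=625, 467^262144=950, 467^524288=1288; 467^582494 = 467^2 * 467^4 * 467^8 * 467^16 * 467^64 * 467^256 * 467^512 * 467^8192 * 467^16384 * 467^32768 * 467^524288 = 1093 (mod 1417); answer 1093
Stage 2: Y1 = 1093; m = -14; cross terms: (-14*-2 - 6*-32)=220, (6*34 - -10*-2)=184, (-10*-14 - -22*34)=888, (-22*8 - -35*-14)=-666, (-35*-32 - -14*8)=1232; twice the area = |1858| = 1858; area = 929; answer 929
Stage 3: Y2 = 929; threaded value p + q = 930; c = -12; -1*(-12)^4 + 3*(-12)^3 + 9*(-12)^2 + 2*(-12)^1 + 2 = (-20736) + (-5184) + (1296) + (-24) + (2) = -24646; answer -24646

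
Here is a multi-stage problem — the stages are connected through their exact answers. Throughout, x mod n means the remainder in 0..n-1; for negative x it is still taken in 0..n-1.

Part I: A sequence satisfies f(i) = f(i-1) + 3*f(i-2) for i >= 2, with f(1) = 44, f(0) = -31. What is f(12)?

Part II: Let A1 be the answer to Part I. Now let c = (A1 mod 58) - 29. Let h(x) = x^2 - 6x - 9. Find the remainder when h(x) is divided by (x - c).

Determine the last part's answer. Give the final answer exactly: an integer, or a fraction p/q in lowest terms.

Part I: f(2) = 1*(44) + 3*(-31) = -49; iterating: f(2)=-49, f(3)=83, f(4)=-64, f(5)=185, f(6)=-7, f(7)=548, f(8)=527, f(9)=2171, f(10)=3752, f(11)=10265, f(12)=21521; answer 21521
Part II: A1 = 21521; c = -26; remainder = value at the root: 1*(-26)^2 - 6*(-26)^1 - 9 = (676) + (156) + (-9) = 823; answer 823

823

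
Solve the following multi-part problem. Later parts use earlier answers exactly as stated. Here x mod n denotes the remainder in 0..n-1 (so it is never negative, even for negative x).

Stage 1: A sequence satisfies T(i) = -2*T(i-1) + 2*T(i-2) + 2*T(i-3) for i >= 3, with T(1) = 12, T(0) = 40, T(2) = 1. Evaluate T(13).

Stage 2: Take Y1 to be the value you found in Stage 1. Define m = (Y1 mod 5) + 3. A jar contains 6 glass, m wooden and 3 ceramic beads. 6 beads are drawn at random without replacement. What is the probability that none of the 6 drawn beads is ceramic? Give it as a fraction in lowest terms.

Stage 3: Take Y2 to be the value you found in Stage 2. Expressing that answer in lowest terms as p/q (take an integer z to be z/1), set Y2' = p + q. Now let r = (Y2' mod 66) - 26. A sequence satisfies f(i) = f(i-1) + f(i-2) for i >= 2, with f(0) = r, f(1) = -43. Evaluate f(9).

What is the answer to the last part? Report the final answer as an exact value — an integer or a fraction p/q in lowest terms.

Stage 1: T(3) = -2*(1) + 2*(12) + 2*(40) = 102; iterating: T(3)=102, T(4)=-178, T(5)=562, T(6)=-1276, T(7)=3320, T(8)=-8068, T(9)=20224, T(10)=-49944, T(11)=124200, T(12)=-307840, T(13)=764192; answer 764192
Stage 2: Y1 = 764192; m = 5; total draws C(14,6) = 3003; favorable C(11,6) = 462; P = 2/13; answer 2/13
Stage 3: Y2 = 2/13; threaded value p + q = 15; r = -11; f(2) = 1*(-43) + 1*(-11) = -54; iterating: f(2)=-54, f(3)=-97, f(4)=-151, f(5)=-248, f(6)=-399, f(7)=-647, f(8)=-1046, f(9)=-1693; answer -1693

-1693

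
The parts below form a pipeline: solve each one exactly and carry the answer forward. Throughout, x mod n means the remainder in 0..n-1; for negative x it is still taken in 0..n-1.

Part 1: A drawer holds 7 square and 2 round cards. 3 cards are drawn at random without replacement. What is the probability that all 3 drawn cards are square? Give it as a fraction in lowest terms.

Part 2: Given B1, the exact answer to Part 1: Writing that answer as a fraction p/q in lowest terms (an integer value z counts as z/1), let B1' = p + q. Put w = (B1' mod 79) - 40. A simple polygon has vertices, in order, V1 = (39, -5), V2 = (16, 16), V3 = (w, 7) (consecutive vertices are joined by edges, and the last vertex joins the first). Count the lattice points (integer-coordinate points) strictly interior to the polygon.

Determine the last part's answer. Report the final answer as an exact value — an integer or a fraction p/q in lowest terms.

Part 1: total draws C(9,3) = 84; favorable C(7,3) = 35; P = 5/12; answer 5/12
Part 2: B1 = 5/12; threaded value p + q = 17; w = -23; cross terms: (39*16 - 16*-5)=704, (16*7 - -23*16)=480, (-23*-5 - 39*7)=-158; twice the area = |1026| = 1026; area = 513; boundary points = 1 + 3 + 2 = 6; strictly interior points = area - boundary/2 + 1 = 511; answer 511

511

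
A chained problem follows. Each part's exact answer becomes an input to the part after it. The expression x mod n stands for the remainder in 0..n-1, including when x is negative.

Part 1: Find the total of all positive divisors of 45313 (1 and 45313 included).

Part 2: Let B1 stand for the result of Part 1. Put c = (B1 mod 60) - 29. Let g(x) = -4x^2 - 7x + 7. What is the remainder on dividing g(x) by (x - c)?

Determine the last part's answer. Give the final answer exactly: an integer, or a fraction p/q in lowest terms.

Part 1: 45313 = 113 * 401; sigma = (1 + 113) * (1 + 401) = 114 * 402 = 45828; answer 45828
Part 2: B1 = 45828; c = 19; remainder = value at the root: -4*(19)^2 - 7*(19)^1 + 7 = (-1444) + (-133) + (7) = -1570; answer -1570

-1570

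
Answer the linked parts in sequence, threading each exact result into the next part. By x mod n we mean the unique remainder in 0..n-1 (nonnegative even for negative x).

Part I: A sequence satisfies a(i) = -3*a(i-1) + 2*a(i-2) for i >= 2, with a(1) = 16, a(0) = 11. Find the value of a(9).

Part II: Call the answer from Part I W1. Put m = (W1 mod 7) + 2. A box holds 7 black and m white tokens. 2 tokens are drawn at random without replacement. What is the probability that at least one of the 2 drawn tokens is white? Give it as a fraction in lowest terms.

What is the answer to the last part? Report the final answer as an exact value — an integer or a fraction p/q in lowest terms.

15/22

Part I: a(2) = -3*(16) + 2*(11) = -26; iterating: a(2)=-26, a(3)=110, a(4)=-382, a(5)=1366, a(6)=-4862, a(7)=17318, a(8)=-61678, a(9)=219670; answer 219670
Part II: W1 = 219670; m = 5; total draws C(12,2) = 66; complement C(7,2) = 21; favorable 66 - 21 = 45; P = 15/22; answer 15/22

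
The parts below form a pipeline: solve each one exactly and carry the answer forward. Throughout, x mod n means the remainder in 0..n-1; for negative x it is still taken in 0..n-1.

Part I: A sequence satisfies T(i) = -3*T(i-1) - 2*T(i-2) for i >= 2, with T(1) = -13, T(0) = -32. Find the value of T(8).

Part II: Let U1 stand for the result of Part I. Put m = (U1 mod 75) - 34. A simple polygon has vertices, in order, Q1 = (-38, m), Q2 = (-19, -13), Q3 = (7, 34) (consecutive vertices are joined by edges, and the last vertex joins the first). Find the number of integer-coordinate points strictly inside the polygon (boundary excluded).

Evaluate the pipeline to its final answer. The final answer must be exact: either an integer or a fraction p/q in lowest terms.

Part I: T(2) = -3*(-13) - 2*(-32) = 103; iterating: T(2)=103, T(3)=-283, T(4)=643, T(5)=-1363, T(6)=2803, T(7)=-5683, T(8)=11443; answer 11443
Part II: U1 = 11443; m = 9; cross terms: (-38*-13 - -19*9)=665, (-19*34 - 7*-13)=-555, (7*9 - -38*34)=1355; twice the area = |1465| = 1465; area = 1465/2; boundary points = 1 + 1 + 5 = 7; strictly interior points = area - boundary/2 + 1 = 730; answer 730

730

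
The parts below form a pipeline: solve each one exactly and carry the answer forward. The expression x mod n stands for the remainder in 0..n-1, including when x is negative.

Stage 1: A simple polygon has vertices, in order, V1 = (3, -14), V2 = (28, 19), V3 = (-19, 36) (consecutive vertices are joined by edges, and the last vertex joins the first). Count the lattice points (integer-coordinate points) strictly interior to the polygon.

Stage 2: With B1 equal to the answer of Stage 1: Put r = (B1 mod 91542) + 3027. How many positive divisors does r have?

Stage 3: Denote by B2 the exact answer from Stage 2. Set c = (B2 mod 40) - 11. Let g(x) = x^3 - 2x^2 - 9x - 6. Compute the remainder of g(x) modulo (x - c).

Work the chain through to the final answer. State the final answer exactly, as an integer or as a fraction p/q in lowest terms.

Stage 1: cross terms: (3*19 - 28*-14)=449, (28*36 - -19*19)=1369, (-19*-14 - 3*36)=158; twice the area = |1976| = 1976; area = 988; boundary points = 1 + 1 + 2 = 4; strictly interior points = area - boundary/2 + 1 = 987; answer 987
Stage 2: B1 = 987; r = 4014; 4014 = 2 * 3^2 * 223; number of divisors = (1+1) * (2+1) * (1+1) = 12; answer 12
Stage 3: B2 = 12; c = 1; remainder = value at the root: 1*(1)^3 - 2*(1)^2 - 9*(1)^1 - 6 = (1) + (-2) + (-9) + (-6) = -16; answer -16

-16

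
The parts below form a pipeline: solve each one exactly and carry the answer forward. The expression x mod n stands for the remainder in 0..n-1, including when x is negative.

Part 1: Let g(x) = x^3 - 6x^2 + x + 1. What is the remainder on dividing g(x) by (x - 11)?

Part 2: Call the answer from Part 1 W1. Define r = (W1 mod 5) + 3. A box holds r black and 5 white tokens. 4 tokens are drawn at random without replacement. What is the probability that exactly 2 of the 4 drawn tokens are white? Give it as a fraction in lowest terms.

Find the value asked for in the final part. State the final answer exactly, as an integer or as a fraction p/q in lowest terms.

Part 1: remainder = value at the root: 1*(11)^3 - 6*(11)^2 + 1*(11)^1 + 1 = (1331) + (-726) + (11) + (1) = 617; answer 617
Part 2: W1 = 617; r = 5; total draws C(10,4) = 210; favorable C(5,2)*C(5,2) = 100; P = 10/21; answer 10/21

10/21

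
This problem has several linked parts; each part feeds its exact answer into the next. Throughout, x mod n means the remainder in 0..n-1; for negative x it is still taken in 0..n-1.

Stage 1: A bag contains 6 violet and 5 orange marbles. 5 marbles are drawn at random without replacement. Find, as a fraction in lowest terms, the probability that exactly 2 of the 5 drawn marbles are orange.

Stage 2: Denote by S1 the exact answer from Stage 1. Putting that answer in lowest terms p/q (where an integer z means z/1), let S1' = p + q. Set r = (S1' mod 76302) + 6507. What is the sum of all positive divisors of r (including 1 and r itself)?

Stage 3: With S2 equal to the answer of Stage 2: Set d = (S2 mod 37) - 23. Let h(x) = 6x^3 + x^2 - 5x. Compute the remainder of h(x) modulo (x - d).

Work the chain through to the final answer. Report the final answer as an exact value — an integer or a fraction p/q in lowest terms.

Stage 1: total draws C(11,5) = 462; favorable C(5,2)*C(6,3) = 200; P = 100/231; answer 100/231
Stage 2: S1 = 100/231; threaded value p + q = 331; r = 6838; 6838 = 2 * 13 * 263; sigma = (1 + 2) * (1 + 13) * (1 + 263) = 3 * 14 * 264 = 11088; answer 11088
Stage 3: S2 = 11088; d = 2; remainder = value at the root: 6*(2)^3 + 1*(2)^2 - 5*(2)^1 = (48) + (4) + (-10) = 42; answer 42

42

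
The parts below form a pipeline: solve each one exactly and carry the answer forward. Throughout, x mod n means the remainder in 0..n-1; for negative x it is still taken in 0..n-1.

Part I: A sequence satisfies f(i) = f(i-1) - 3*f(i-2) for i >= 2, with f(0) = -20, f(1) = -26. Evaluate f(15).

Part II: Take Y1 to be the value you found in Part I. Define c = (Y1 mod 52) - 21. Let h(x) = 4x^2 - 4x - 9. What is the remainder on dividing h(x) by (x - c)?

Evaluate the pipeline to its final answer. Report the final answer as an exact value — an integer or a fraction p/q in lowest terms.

1839

Part I: f(2) = 1*(-26) - 3*(-20) = 34; iterating: f(2)=34, f(3)=112, f(4)=10, f(5)=-326, f(6)=-356, f(7)=622, f(8)=1690, f(9)=-176, f(10)=-5246, f(11)=-4718, f(12)=11020, f(13)=25174, f(14)=-7886, f(15)=-83408; answer -83408
Part II: Y1 = -83408; c = -21; remainder = value at the root: 4*(-21)^2 - 4*(-21)^1 - 9 = (1764) + (84) + (-9) = 1839; answer 1839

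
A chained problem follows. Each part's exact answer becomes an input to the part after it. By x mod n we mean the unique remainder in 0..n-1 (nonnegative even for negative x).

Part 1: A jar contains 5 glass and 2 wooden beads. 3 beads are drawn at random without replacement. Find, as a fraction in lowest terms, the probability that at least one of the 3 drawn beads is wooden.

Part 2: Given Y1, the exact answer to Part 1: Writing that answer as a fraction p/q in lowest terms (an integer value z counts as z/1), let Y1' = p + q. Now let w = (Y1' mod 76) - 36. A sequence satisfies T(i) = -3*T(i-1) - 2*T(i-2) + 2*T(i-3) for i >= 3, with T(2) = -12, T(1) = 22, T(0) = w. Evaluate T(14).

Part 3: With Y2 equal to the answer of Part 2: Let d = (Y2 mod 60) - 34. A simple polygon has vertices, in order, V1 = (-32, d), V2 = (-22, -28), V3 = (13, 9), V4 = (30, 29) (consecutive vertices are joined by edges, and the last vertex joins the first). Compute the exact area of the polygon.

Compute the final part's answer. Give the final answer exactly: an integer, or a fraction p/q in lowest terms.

Part 1: total draws C(7,3) = 35; complement C(5,3) = 10; favorable 35 - 10 = 25; P = 5/7; answer 5/7
Part 2: Y1 = 5/7; threaded value p + q = 12; w = -24; T(3) = -3*(-12) - 2*(22) + 2*(-24) = -56; iterating: T(3)=-56, T(4)=236, T(5)=-620, T(6)=1276, T(7)=-2116, T(8)=2556, T(9)=-884, T(10)=-6692, T(11)=26956, T(12)=-69252, T(13)=140460, T(14)=-228964; answer -228964
Part 3: Y2 = -228964; d = 22; cross terms: (-32*-28 - -22*22)=1380, (-22*9 - 13*-28)=166, (13*29 - 30*9)=107, (30*22 - -32*29)=1588; twice the area = |3241| = 3241; area = 3241/2; answer 3241/2

3241/2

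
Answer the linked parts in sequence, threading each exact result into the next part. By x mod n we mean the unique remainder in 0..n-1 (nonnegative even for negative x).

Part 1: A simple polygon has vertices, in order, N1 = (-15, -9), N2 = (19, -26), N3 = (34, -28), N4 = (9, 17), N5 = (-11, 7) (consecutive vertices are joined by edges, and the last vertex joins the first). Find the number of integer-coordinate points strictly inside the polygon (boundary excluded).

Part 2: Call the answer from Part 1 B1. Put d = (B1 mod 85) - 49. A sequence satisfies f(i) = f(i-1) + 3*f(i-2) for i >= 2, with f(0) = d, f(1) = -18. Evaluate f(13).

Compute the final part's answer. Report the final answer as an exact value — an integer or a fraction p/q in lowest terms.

-34002

Part 1: cross terms: (-15*-26 - 19*-9)=561, (19*-28 - 34*-26)=352, (34*17 - 9*-28)=830, (9*7 - -11*17)=250, (-11*-9 - -15*7)=204; twice the area = |2197| = 2197; area = 2197/2; boundary points = 17 + 1 + 5 + 10 + 4 = 37; strictly interior points = area - boundary/2 + 1 = 1081; answer 1081
Part 2: B1 = 1081; d = 12; f(2) = 1*(-18) + 3*(12) = 18; iterating: f(2)=18, f(3)=-36, f(4)=18, f(5)=-90, f(6)=-36, f(7)=-306, f(8)=-414, f(9)=-1332, f(10)=-2574, f(11)=-6570, f(12)=-14292, f(13)=-34002; answer -34002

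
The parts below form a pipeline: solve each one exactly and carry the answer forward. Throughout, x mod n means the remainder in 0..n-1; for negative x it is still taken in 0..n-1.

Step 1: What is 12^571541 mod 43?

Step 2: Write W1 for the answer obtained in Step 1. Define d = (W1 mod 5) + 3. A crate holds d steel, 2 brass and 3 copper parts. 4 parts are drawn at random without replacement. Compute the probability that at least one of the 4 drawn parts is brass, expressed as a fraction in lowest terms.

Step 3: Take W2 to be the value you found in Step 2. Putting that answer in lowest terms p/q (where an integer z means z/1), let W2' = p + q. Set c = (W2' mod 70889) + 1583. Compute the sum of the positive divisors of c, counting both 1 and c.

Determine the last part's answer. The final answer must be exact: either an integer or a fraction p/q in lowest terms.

Step 1: squarings mod 43: 12^1=12, 12^2=15, 12^4=10, 12^8=14, 12^16=24, 12^32=17, 12^64=31, 12^128=15, 12^256=10, 12^512=14, 12^1024=24, 12^2048=17, 12^4096=31, 12^8192=15, 12^16384=10, 12^32768=14, 12^65536=24, 12^131072=17, 12^262144=31, 12^524288=15; 12^571541 = 12^1 * 12^4 * 12^16 * 12^128 * 12^2048 * 12^4096 * 12^8192 * 12^32768 * 12^524288 = 34 (mod 43); answer 34
Step 2: W1 = 34; d = 7; total draws C(12,4) = 495; complement C(10,4) = 210; favorable 495 - 210 = 285; P = 19/33; answer 19/33
Step 3: W2 = 19/33; threaded value p + q = 52; c = 1635; 1635 = 3 * 5 * 109; sigma = (1 + 3) * (1 + 5) * (1 + 109) = 4 * 6 * 110 = 2640; answer 2640

2640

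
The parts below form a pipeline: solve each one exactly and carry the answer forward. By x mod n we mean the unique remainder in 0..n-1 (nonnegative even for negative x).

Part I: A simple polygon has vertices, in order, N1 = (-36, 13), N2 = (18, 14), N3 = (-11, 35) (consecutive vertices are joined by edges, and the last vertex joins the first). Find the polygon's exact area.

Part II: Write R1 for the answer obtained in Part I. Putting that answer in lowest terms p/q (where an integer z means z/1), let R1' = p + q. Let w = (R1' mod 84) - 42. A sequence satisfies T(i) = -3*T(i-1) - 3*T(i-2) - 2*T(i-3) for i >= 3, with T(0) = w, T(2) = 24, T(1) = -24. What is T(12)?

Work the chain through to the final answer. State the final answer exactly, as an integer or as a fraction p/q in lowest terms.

42346

Part I: cross terms: (-36*14 - 18*13)=-738, (18*35 - -11*14)=784, (-11*13 - -36*35)=1117; twice the area = |1163| = 1163; area = 1163/2; answer 1163/2
Part II: R1 = 1163/2; threaded value p + q = 1165; w = 31; T(3) = -3*(24) - 3*(-24) - 2*(31) = -62; iterating: T(3)=-62, T(4)=162, T(5)=-348, T(6)=682, T(7)=-1326, T(8)=2628, T(9)=-5270, T(10)=10578, T(11)=-21180, T(12)=42346; answer 42346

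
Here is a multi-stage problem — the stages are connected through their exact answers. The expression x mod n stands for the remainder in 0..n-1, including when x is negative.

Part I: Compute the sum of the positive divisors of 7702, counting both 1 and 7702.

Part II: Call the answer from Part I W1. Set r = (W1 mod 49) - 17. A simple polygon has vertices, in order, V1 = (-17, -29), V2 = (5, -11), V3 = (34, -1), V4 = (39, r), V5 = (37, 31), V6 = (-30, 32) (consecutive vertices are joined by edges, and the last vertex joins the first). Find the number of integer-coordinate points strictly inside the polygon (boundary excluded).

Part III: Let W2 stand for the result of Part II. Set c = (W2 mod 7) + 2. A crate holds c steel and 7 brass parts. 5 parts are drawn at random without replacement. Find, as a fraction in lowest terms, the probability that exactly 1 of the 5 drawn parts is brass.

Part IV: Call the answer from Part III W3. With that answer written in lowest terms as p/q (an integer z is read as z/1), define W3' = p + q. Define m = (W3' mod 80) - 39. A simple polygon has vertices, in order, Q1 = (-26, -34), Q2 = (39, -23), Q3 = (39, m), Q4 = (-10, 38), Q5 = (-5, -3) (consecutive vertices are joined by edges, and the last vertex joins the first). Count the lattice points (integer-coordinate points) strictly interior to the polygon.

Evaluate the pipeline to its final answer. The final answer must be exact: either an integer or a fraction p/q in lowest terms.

2007

Part I: 7702 = 2 * 3851; sigma = (1 + 2) * (1 + 3851) = 3 * 3852 = 11556; answer 11556
Part II: W1 = 11556; r = 24; cross terms: (-17*-11 - 5*-29)=332, (5*-1 - 34*-11)=369, (34*24 - 39*-1)=855, (39*31 - 37*24)=321, (37*32 - -30*31)=2114, (-30*-29 - -17*32)=1414; twice the area = |5405| = 5405; area = 5405/2; boundary points = 2 + 1 + 5 + 1 + 1 + 1 = 11; strictly interior points = area - boundary/2 + 1 = 2698; answer 2698
Part III: W2 = 2698; c = 5; total draws C(12,5) = 792; favorable C(7,1)*C(5,4) = 35; P = 35/792; answer 35/792
Part IV: W3 = 35/792; threaded value p + q = 827; m = -12; cross terms: (-26*-23 - 39*-34)=1924, (39*-12 - 39*-23)=429, (39*38 - -10*-12)=1362, (-10*-3 - -5*38)=220, (-5*-34 - -26*-3)=92; twice the area = |4027| = 4027; area = 4027/2; boundary points = 1 + 11 + 1 + 1 + 1 = 15; strictly interior points = area - boundary/2 + 1 = 2007; answer 2007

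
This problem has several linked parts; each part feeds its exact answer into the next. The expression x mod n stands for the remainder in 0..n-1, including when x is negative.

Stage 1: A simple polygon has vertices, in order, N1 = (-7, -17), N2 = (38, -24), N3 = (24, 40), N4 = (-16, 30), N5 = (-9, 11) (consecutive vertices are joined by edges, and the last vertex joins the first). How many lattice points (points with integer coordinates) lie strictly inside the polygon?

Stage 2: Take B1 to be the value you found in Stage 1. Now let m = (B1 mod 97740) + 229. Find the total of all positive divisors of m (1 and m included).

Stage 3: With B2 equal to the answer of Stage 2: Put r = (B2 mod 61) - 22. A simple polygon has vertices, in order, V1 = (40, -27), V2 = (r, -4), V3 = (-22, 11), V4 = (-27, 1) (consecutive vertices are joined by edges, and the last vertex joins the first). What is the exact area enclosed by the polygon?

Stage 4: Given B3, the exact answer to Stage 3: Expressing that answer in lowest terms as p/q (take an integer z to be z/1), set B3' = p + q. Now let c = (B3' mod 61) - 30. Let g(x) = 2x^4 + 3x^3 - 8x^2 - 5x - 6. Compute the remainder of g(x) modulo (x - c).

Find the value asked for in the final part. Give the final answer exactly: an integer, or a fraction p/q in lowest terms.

62290

Stage 1: cross terms: (-7*-24 - 38*-17)=814, (38*40 - 24*-24)=2096, (24*30 - -16*40)=1360, (-16*11 - -9*30)=94, (-9*-17 - -7*11)=230; twice the area = |4594| = 4594; area = 2297; boundary points = 1 + 2 + 10 + 1 + 2 = 16; strictly interior points = area - boundary/2 + 1 = 2290; answer 2290
Stage 2: B1 = 2290; m = 2519; 2519 = 11 * 229; sigma = (1 + 11) * (1 + 229) = 12 * 230 = 2760; answer 2760
Stage 3: B2 = 2760; r = -7; cross terms: (40*-4 - -7*-27)=-349, (-7*11 - -22*-4)=-165, (-22*1 - -27*11)=275, (-27*-27 - 40*1)=689; twice the area = |450| = 450; area = 225; answer 225
Stage 4: B3 = 225; threaded value p + q = 226; c = 13; remainder = value at the root: 2*(13)^4 + 3*(13)^3 - 8*(13)^2 - 5*(13)^1 - 6 = (57122) + (6591) + (-1352) + (-65) + (-6) = 62290; answer 62290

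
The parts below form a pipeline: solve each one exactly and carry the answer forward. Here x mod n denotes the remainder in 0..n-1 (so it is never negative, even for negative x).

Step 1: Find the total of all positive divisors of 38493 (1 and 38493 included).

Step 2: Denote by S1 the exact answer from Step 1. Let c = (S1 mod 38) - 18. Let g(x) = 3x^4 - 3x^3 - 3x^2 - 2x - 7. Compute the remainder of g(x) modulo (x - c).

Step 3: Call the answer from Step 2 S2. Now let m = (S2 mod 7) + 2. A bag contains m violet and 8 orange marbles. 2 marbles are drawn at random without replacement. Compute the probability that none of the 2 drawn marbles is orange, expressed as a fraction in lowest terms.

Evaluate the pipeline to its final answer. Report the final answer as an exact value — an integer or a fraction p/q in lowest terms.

3/55

Step 1: 38493 = 3^2 * 7 * 13 * 47; sigma = (1 + 3 + 9) * (1 + 7) * (1 + 13) * (1 + 47) = 13 * 8 * 14 * 48 = 69888; answer 69888
Step 2: S1 = 69888; c = -12; remainder = value at the root: 3*(-12)^4 - 3*(-12)^3 - 3*(-12)^2 - 2*(-12)^1 - 7 = (62208) + (5184) + (-432) + (24) + (-7) = 66977; answer 66977
Step 3: S2 = 66977; m = 3; total draws C(11,2) = 55; favorable C(3,2) = 3; P = 3/55; answer 3/55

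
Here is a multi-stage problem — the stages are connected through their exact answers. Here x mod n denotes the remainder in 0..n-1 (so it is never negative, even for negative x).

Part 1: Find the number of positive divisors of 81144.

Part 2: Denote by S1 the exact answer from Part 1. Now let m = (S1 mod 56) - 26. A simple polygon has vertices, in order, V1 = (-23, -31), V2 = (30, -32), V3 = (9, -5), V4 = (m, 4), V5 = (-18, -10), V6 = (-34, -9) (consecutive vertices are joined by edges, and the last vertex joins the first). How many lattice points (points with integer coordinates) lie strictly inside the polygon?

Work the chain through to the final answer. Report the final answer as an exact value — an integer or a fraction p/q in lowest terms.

Part 1: 81144 = 2^3 * 3^2 * 7^2 * 23; number of divisors = (3+1) * (2+1) * (2+1) * (1+1) = 72; answer 72
Part 2: S1 = 72; m = -10; cross terms: (-23*-32 - 30*-31)=1666, (30*-5 - 9*-32)=138, (9*4 - -10*-5)=-14, (-10*-10 - -18*4)=172, (-18*-9 - -34*-10)=-178, (-34*-31 - -23*-9)=847; twice the area = |2631| = 2631; area = 2631/2; boundary points = 1 + 3 + 1 + 2 + 1 + 11 = 19; strictly interior points = area - boundary/2 + 1 = 1307; answer 1307

1307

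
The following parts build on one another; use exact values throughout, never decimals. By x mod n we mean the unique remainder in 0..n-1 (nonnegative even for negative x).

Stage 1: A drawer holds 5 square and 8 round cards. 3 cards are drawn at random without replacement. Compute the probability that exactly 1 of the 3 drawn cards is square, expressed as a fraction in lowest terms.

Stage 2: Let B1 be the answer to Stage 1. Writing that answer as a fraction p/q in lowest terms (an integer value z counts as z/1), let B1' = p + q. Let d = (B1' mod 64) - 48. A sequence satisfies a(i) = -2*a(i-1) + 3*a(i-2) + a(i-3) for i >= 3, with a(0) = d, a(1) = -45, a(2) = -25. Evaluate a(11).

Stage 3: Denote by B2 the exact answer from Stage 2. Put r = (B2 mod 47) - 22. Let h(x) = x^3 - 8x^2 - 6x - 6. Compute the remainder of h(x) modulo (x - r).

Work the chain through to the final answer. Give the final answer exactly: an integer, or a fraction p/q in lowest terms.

-3477

Stage 1: total draws C(13,3) = 286; favorable C(5,1)*C(8,2) = 140; P = 70/143; answer 70/143
Stage 2: B1 = 70/143; threaded value p + q = 213; d = -27; a(3) = -2*(-25) + 3*(-45) + 1*(-27) = -112; iterating: a(3)=-112, a(4)=104, a(5)=-569, a(6)=1338, a(7)=-4279, a(8)=12003, a(9)=-35505, a(10)=102740, a(11)=-299992; answer -299992
Stage 3: B2 = -299992; r = -13; remainder = value at the root: 1*(-13)^3 - 8*(-13)^2 - 6*(-13)^1 - 6 = (-2197) + (-1352) + (78) + (-6) = -3477; answer -3477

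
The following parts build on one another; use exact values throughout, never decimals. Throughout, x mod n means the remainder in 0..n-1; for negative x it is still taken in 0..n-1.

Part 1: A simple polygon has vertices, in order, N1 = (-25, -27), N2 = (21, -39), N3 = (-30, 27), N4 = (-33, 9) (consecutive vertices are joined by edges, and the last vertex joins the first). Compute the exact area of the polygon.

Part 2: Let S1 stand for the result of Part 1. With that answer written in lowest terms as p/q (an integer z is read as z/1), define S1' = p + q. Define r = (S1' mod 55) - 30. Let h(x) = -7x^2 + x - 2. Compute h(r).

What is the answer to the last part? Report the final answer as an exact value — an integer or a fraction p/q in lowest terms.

Part 1: cross terms: (-25*-39 - 21*-27)=1542, (21*27 - -30*-39)=-603, (-30*9 - -33*27)=621, (-33*-27 - -25*9)=1116; twice the area = |2676| = 2676; area = 1338; answer 1338
Part 2: S1 = 1338; threaded value p + q = 1339; r = -11; -7*(-11)^2 + 1*(-11)^1 - 2 = (-847) + (-11) + (-2) = -860; answer -860

-860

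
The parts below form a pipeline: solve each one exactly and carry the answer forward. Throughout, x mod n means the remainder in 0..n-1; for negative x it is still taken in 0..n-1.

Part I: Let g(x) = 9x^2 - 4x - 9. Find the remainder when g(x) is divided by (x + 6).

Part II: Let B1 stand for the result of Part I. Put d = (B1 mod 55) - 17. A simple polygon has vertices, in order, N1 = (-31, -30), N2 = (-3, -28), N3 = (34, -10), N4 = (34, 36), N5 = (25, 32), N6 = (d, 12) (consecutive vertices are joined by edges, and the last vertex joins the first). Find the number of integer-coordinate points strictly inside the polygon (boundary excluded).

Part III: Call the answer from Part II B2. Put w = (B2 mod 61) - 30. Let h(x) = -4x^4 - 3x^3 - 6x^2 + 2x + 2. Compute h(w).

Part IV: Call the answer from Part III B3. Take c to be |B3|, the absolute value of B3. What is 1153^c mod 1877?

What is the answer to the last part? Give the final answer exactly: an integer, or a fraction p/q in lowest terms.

1521

Part I: remainder = value at the root: 9*(-6)^2 - 4*(-6)^1 - 9 = (324) + (24) + (-9) = 339; answer 339
Part II: B1 = 339; d = -8; cross terms: (-31*-28 - -3*-30)=778, (-3*-10 - 34*-28)=982, (34*36 - 34*-10)=1564, (34*32 - 25*36)=188, (25*12 - -8*32)=556, (-8*-30 - -31*12)=612; twice the area = |4680| = 4680; area = 2340; boundary points = 2 + 1 + 46 + 1 + 1 + 1 = 52; strictly interior points = area - boundary/2 + 1 = 2315; answer 2315
Part III: B2 = 2315; w = 28; -4*(28)^4 - 3*(28)^3 - 6*(28)^2 + 2*(28)^1 + 2 = (-2458624) + (-65856) + (-4704) + (56) + (2) = -2529126; answer -2529126
Part IV: B3 = -2529126; c = 2529126; squarings mod 1877: 1153^1=1153, 1153^2=493, 1153^4=916, 1153^8=37, 1153^16=1369, 1153^32=915, 1153^64=83, 1153^128=1258, 1153^256=253, 1153^512=191, 1153^1024=818, 1153^2048=912, 1153^4096=233, 1153^8192=1733, 1153^16384=89, 1153^32768=413, 1153^65536=1639, 1153^131072=334, 1153^262144=813, 1153^524288=265, 1153^1048576=776, 1153^2097152=1536; 1153^2529126 = 1153^2 * 1153^4 * 1153^32 * 1153^64 * 1153^256 * 1153^512 * 1153^1024 * 1153^4096 * 1153^32768 * 1153^131072 * 1153^262144 * 1153^2097152 = 1521 (mod 1877); answer 1521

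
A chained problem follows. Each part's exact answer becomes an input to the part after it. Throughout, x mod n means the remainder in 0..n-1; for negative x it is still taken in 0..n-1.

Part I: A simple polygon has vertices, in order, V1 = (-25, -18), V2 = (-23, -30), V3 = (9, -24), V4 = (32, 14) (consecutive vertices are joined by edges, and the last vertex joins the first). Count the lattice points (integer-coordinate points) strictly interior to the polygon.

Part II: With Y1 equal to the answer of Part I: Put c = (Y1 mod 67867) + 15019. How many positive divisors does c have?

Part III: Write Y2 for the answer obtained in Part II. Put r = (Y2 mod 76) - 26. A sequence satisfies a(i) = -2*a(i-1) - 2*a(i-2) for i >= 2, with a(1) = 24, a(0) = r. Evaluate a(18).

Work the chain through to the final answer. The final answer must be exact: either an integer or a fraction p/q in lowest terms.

-15360

Part I: cross terms: (-25*-30 - -23*-18)=336, (-23*-24 - 9*-30)=822, (9*14 - 32*-24)=894, (32*-18 - -25*14)=-226; twice the area = |1826| = 1826; area = 913; boundary points = 2 + 2 + 1 + 1 = 6; strictly interior points = area - boundary/2 + 1 = 911; answer 911
Part II: Y1 = 911; c = 15930; 15930 = 2 * 3^3 * 5 * 59; number of divisors = (1+1) * (3+1) * (1+1) * (1+1) = 32; answer 32
Part III: Y2 = 32; r = 6; a(2) = -2*(24) - 2*(6) = -60; iterating: a(2)=-60, a(3)=72, a(4)=-24, a(5)=-96, a(6)=240, a(7)=-288, a(8)=96, a(9)=384, a(10)=-960, a(11)=1152, a(12)=-384, a(13)=-1536, a(14)=3840, a(15)=-4608, a(16)=1536, a(17)=6144, a(18)=-15360; answer -15360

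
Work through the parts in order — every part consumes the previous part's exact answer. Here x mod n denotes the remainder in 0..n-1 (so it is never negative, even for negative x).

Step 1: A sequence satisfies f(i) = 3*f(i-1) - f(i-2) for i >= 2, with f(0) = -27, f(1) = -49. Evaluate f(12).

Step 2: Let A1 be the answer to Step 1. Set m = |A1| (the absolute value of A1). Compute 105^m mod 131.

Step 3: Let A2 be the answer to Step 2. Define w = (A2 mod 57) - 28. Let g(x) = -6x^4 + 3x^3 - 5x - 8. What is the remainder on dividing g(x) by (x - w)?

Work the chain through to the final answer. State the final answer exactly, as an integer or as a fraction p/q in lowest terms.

Step 1: f(2) = 3*(-49) - 1*(-27) = -120; iterating: f(2)=-120, f(3)=-311, f(4)=-813, f(5)=-2128, f(6)=-5571, f(7)=-14585, f(8)=-38184, f(9)=-99967, f(10)=-261717, f(11)=-685184, f(12)=-1793835; answer -1793835
Step 2: A1 = -1793835; m = 1793835; squarings mod 131: 105^1=105, 105^2=21, 105^4=48, 105^8=77, 105^16=34, 105^32=108, 105^64=5, 105^128=25, 105^256=101, 105^512=114, 105^1024=27, 105^2048=74, 105^4096=105, 105^8192=21, 105^16384=48, 105^32768=77, 105^65536=34, 105^131072=108, 105^262144=5, 105^524288=25, 105^1048576=101; 105^1793835 = 105^1 * 105^2 * 105^8 * 105^32 * 105^256 * 105^512 * 105^1024 * 105^2048 * 105^4096 * 105^16384 * 105^65536 * 105^131072 * 105^524288 * 105^1048576 = 80 (mod 131); answer 80
Step 3: A2 = 80; w = -5; remainder = value at the root: -6*(-5)^4 + 3*(-5)^3 - 5*(-5)^1 - 8 = (-3750) + (-375) + (25) + (-8) = -4108; answer -4108

-4108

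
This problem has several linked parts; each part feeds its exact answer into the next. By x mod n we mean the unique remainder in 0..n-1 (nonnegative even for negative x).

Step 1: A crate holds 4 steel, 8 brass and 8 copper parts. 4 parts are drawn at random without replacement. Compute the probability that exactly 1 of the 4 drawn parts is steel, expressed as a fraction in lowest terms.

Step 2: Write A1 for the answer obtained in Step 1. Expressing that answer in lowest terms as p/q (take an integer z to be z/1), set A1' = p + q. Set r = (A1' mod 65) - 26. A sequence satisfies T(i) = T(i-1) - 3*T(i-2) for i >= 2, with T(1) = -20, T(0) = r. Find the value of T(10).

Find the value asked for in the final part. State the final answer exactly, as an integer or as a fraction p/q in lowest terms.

5152

Step 1: total draws C(20,4) = 4845; favorable C(4,1)*C(16,3) = 2240; P = 448/969; answer 448/969
Step 2: A1 = 448/969; threaded value p + q = 1417; r = 26; T(2) = 1*(-20) - 3*(26) = -98; iterating: T(2)=-98, T(3)=-38, T(4)=256, T(5)=370, T(6)=-398, T(7)=-1508, T(8)=-314, T(9)=4210, T(10)=5152; answer 5152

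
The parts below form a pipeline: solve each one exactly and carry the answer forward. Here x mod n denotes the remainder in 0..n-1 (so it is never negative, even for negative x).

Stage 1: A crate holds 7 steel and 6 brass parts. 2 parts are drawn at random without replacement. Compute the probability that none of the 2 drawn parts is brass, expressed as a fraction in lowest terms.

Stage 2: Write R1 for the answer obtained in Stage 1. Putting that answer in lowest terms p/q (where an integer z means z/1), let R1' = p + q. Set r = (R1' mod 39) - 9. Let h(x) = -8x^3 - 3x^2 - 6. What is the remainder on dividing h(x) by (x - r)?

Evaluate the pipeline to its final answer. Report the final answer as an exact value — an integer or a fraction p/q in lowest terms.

Stage 1: total draws C(13,2) = 78; favorable C(7,2) = 21; P = 7/26; answer 7/26
Stage 2: R1 = 7/26; threaded value p + q = 33; r = 24; remainder = value at the root: -8*(24)^3 - 3*(24)^2 - 6 = (-110592) + (-1728) + (-6) = -112326; answer -112326

-112326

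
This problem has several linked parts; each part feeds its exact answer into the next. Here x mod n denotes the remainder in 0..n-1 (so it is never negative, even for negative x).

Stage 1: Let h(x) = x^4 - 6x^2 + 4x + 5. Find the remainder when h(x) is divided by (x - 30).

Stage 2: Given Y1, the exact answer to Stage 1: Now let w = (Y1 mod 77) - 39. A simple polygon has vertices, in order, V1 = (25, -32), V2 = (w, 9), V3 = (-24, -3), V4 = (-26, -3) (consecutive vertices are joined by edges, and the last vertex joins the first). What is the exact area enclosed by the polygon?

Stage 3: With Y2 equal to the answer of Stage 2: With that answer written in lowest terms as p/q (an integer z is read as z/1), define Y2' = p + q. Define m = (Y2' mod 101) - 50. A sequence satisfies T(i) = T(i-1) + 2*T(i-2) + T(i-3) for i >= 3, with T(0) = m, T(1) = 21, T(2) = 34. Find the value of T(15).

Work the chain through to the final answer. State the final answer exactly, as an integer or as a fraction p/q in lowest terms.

Stage 1: remainder = value at the root: 1*(30)^4 - 6*(30)^2 + 4*(30)^1 + 5 = (810000) + (-5400) + (120) + (5) = 804725; answer 804725
Stage 2: Y1 = 804725; w = 36; cross terms: (25*9 - 36*-32)=1377, (36*-3 - -24*9)=108, (-24*-3 - -26*-3)=-6, (-26*-32 - 25*-3)=907; twice the area = |2386| = 2386; area = 1193; answer 1193
Stage 3: Y2 = 1193; threaded value p + q = 1194; m = 33; T(3) = 1*(34) + 2*(21) + 1*(33) = 109; iterating: T(3)=109, T(4)=198, T(5)=450, T(6)=955, T(7)=2053, T(8)=4413, T(9)=9474, T(10)=20353, T(11)=43714, T(12)=93894, T(13)=201675, T(14)=433177, T(15)=930421; answer 930421

930421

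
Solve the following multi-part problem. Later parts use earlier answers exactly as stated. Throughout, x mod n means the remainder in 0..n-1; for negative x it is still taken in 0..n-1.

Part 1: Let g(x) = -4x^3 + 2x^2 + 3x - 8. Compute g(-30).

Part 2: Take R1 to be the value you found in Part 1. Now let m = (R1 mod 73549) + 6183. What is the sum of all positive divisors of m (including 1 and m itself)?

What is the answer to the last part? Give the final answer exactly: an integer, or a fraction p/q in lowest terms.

Part 1: -4*(-30)^3 + 2*(-30)^2 + 3*(-30)^1 - 8 = (108000) + (1800) + (-90) + (-8) = 109702; answer 109702
Part 2: R1 = 109702; m = 42336; 42336 = 2^5 * 3^3 * 7^2; sigma = (1 + 2 + 4 + 8 + 16 + 32) * (1 + 3 + 9 + 27) * (1 + 7 + 49) = 63 * 40 * 57 = 143640; answer 143640

143640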